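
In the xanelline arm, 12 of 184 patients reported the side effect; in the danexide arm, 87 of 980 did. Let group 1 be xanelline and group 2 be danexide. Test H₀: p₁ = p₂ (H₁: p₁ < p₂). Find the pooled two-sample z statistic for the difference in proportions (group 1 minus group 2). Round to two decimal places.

p̂₁ = 12/184 = 0.0652, p̂₂ = 87/980 = 0.0888.
Pooled p̂ = (12+87)/(184+980) = 99/1164 = 0.0851.
SE = √(0.0778178 × 0.00645519) = 0.0224.
z = (0.0652 − 0.0888)/0.0224 = -0.0236/0.0224 = -1.05.
p-value = P(Z < -1.051) ≈ 0.1466.

z = -1.05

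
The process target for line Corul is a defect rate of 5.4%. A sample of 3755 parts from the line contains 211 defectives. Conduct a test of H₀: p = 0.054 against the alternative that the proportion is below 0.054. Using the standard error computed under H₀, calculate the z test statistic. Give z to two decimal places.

z = 0.59

p̂ = 211/3755 ≈ 0.0562.
Under H₀, SE = √(0.054·0.946/3755) = √(1.36043e-05) = 0.0037.
z = (0.0562 − 0.054)/0.0037 = 0.0022/0.0037 = 0.59.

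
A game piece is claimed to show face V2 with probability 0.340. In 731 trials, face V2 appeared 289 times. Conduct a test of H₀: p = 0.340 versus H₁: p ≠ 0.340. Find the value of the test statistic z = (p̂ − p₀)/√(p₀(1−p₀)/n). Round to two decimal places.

p̂ = 289/731 ≈ 0.3953.
SE = √(p₀(1−p₀)/n) = √(0.2244/731) = 0.0175.
z = (0.3953 − 0.34)/0.0175 = 0.0553/0.0175 = 3.16.
p-value = 2·P(Z > 3.159) ≈ 0.0016.

z = 3.16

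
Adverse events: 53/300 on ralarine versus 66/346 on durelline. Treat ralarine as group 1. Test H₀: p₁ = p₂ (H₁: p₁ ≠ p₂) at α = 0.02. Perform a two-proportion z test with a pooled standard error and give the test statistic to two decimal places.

p̂₁ = 53/300 ≈ 0.1767, p̂₂ = 66/346 ≈ 0.1908.
Pooled p̂ = (53+66)/(300+346) = 119/646 = 0.1842.
SE = √(p̂(1−p̂)(1/n₁+1/n₂)) = √(0.1842·0.8158·0.00622351) = √(0.00093525) = 0.0306.
z = (0.1767 − 0.1908)/0.0306 = -0.0141/0.0306 = -0.46.
Two-sided p-value ≈ 2·Φ(−0.461) = 0.6451; since p > α = 0.02, fail to reject H₀.

z = -0.46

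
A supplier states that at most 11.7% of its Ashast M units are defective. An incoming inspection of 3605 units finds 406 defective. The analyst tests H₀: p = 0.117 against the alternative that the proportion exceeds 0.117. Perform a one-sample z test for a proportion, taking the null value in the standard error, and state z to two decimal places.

p̂ = 406/3605 = 0.11262.
Standard error under H₀: √(0.117×0.883/3605) = 0.00535.
z = (0.11262 − 0.117)/0.00535 = -0.00438/0.00535 = -0.82.
p-value = P(Z > -0.818) ≈ 0.7933.

z = -0.82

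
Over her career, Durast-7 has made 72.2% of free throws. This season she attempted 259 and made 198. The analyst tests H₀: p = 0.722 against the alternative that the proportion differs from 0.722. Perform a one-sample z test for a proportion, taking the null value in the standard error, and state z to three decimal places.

p̂ = 198/259 ≈ 0.76448.
SE = √(p₀(1−p₀)/n) = √(0.20072/259) = 0.02784.
z = (0.76448 − 0.722)/0.02784 = 0.04248/0.02784 = 1.526.

z = 1.526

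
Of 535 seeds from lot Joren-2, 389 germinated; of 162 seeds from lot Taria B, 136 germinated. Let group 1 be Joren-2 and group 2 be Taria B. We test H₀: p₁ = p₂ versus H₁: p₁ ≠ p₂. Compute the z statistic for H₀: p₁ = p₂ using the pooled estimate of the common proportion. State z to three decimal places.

p̂₁ = 389/535 = 0.727103, p̂₂ = 136/162 = 0.839506.
Pooled p̂ = (389+136)/(535+162) = 525/697 = 0.753228.
SE = √(0.185876 × 0.008042) = 0.038663.
z = (0.727103 − 0.839506)/0.038663 = -0.112403/0.038663 = -2.907.
p-value = 2·P(Z > 2.907) ≈ 0.0036.

z = -2.907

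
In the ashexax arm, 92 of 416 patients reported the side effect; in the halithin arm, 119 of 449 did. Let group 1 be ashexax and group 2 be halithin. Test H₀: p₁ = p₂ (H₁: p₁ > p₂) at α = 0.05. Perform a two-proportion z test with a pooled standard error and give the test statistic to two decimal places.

z = -1.50

p̂₁ = 92/416 = 0.2212, p̂₂ = 119/449 = 0.2650.
Pooled p̂ = (92+119)/(416+449) = 211/865 = 0.2439.
SE = √(p̂(1−p̂)(1/n₁+1/n₂)) = √(0.2439·0.7561·0.00463102) = √(0.000854092) = 0.0292.
z = (0.2212 − 0.2650)/0.0292 = -0.0438/0.0292 = -1.50.
p-value = P(Z > -1.501) ≈ 0.9334. With α = 0.05, fail to reject H₀.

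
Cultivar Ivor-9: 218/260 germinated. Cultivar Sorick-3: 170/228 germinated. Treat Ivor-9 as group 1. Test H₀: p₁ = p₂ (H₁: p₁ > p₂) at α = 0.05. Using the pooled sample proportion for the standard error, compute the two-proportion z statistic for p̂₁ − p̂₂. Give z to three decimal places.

p̂₁ = 218/260 = 0.83846, p̂₂ = 170/228 = 0.74561.
Pooled p̂ = (218+170)/(260+228) = 388/488 = 0.79508.
SE = √(0.162927 × 0.00823212) = 0.03662.
z = (0.83846 − 0.74561)/0.03662 = 0.09285/0.03662 = 2.535.
p-value = P(Z > 2.535) ≈ 0.0056; since p < α = 0.05, reject H₀.

z = 2.535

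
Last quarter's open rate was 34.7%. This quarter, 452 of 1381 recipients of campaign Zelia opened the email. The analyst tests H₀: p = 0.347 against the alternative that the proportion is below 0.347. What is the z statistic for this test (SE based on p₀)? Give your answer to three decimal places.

z = -1.538

p̂ = 452/1381 = 0.32730.
Standard error under H₀: √(0.347×0.653/1381) = 0.01281.
z = (0.32730 − 0.347)/0.01281 = -0.01970/0.01281 = -1.538.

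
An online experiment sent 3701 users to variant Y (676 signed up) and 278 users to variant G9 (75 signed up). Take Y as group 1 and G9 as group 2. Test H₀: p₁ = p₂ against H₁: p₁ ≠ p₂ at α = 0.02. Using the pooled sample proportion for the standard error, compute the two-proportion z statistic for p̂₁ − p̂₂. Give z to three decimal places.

p̂₁ = 676/3701 ≈ 0.18265, p̂₂ = 75/278 ≈ 0.26978.
Pooled p̂ = (676+75)/(3701+278) = 751/3979 = 0.18874.
SE = √(p̂(1−p̂)(1/n₁+1/n₂)) = √(0.18874·0.81126·0.00386732) = √(0.000592155) = 0.02433.
z = (0.18265 − 0.26978)/0.02433 = -0.08713/0.02433 = -3.581.
p-value = 2·P(Z > 3.581) ≈ 0.0003, so at α = 0.02 we reject H₀.

z = -3.581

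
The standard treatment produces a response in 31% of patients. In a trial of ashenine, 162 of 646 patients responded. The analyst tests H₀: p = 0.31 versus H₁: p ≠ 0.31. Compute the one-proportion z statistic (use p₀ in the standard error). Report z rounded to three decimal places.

z = -3.255

p̂ = 162/646 = 0.250774.
SE = √(p₀(1−p₀)/n) = √(0.2139/646) = 0.018197.
z = (0.250774 − 0.31)/0.018197 = -0.059226/0.018197 = -3.255.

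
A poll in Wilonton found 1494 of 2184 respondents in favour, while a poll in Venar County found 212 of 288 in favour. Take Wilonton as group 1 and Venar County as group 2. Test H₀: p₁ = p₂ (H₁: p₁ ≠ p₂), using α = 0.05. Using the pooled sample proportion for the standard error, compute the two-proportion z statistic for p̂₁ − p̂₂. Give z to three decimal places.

z = -1.795

p̂₁ = 1494/2184 ≈ 0.68407, p̂₂ = 212/288 ≈ 0.73611.
Pooled p̂ = (1494+212)/(2184+288) = 1706/2472 = 0.69013.
SE = √(p̂(1−p̂)(1/n₁+1/n₂)) = √(0.69013·0.30987·0.0039301) = √(0.000840455) = 0.02899.
z = (0.68407 − 0.73611)/0.02899 = -0.05204/0.02899 = -1.795.
Two-sided p-value ≈ 2·Φ(−1.795) = 0.0726; since p > α = 0.05, fail to reject H₀.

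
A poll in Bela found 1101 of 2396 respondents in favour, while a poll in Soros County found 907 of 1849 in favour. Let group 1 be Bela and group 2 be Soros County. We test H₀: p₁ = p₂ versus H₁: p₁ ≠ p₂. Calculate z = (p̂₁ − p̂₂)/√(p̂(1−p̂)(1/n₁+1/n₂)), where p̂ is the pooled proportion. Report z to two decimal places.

z = -2.01

p̂₁ = 1101/2396 ≈ 0.45952, p̂₂ = 907/1849 ≈ 0.49054.
Pooled p̂ = (1101+907)/(2396+1849) = 2008/4245 = 0.47303.
SE = √(0.249272 × 0.000958195) = 0.01545.
z = (0.45952 − 0.49054)/0.01545 = -0.03102/0.01545 = -2.01.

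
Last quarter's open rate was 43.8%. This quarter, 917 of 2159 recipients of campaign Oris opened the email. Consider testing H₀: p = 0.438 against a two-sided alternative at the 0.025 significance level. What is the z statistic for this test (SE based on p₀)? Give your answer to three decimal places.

z = -1.242

p̂ = 917/2159 ≈ 0.424734.
Standard error under H₀: √(0.438×0.562/2159) = 0.010678.
z = (0.424734 − 0.438)/0.010678 = -0.013266/0.010678 = -1.242.
p-value = 2·P(Z > 1.242) ≈ 0.2141, so at α = 0.025 we fail to reject H₀.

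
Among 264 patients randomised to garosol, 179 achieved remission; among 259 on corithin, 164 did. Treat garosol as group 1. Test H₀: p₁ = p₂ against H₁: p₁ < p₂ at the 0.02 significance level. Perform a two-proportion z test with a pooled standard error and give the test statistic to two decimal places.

p̂₁ = 179/264 ≈ 0.6780, p̂₂ = 164/259 ≈ 0.6332.
Pooled p̂ = (179+164)/(264+259) = 343/523 = 0.6558.
SE = √(0.225716 × 0.00764888) = 0.0416.
z = (0.6780 − 0.6332)/0.0416 = 0.0448/0.0416 = 1.08.
p-value = P(Z < 1.079) ≈ 0.8597. With α = 0.02, fail to reject H₀.

z = 1.08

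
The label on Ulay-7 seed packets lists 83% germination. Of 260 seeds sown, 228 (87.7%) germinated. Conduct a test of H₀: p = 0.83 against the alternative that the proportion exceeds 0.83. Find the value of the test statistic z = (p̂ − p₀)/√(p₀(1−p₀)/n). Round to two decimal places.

p̂ = 228/260 ≈ 0.8769.
Standard error under H₀: √(0.83×0.17/260) = 0.0233.
z = (0.8769 − 0.83)/0.0233 = 0.0469/0.0233 = 2.01.

z = 2.01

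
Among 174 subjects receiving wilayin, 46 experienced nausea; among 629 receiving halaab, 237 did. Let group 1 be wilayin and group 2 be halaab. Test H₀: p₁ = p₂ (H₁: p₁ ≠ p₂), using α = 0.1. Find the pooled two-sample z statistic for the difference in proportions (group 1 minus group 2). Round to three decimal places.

z = -2.747

p̂₁ = 46/174 ≈ 0.26437, p̂₂ = 237/629 ≈ 0.37679.
Pooled p̂ = (46+237)/(174+629) = 283/803 = 0.35243.
SE = √(0.228223 × 0.00733695) = 0.04092.
z = (0.26437 − 0.37679)/0.04092 = -0.11242/0.04092 = -2.747.
p-value = 2·P(Z > 2.747) ≈ 0.0060. With α = 0.1, reject H₀.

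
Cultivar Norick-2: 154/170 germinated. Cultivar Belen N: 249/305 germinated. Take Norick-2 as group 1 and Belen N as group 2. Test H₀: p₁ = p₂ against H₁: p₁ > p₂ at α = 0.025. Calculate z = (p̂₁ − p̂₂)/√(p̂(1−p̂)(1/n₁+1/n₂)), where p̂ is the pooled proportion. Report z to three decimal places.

p̂₁ = 154/170 ≈ 0.905882, p̂₂ = 249/305 ≈ 0.816393.
Pooled p̂ = (154+249)/(170+305) = 403/475 = 0.848421.
SE = √(p̂(1−p̂)(1/n₁+1/n₂)) = √(0.848421·0.151579·0.00916104) = √(0.00117814) = 0.034324.
z = (0.905882 − 0.816393)/0.034324 = 0.089489/0.034324 = 2.607.
p-value = P(Z > 2.607) ≈ 0.0046. With α = 0.025, reject H₀.

z = 2.607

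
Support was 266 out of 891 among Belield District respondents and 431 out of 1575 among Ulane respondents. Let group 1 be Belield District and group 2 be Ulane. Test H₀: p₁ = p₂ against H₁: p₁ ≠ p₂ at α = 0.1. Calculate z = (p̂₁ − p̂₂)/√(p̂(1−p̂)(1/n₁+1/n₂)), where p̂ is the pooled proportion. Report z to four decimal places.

z = 1.3186

p̂₁ = 266/891 = 0.298541, p̂₂ = 431/1575 = 0.273651.
Pooled p̂ = (266+431)/(891+1575) = 697/2466 = 0.282644.
SE = √(p̂(1−p̂)(1/n₁+1/n₂)) = √(0.282644·0.717356·0.00175726) = √(0.000356295) = 0.018876.
z = (0.298541 − 0.273651)/0.018876 = 0.024890/0.018876 = 1.3186.
Two-sided p-value ≈ 2·Φ(−1.319) = 0.1873. With α = 0.1, fail to reject H₀.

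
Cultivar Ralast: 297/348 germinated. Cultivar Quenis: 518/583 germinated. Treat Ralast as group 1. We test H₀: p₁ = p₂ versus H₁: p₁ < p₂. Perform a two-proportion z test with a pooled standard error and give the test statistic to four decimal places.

z = -1.5671

p̂₁ = 297/348 = 0.853448, p̂₂ = 518/583 = 0.888508.
Pooled p̂ = (297+518)/(348+583) = 815/931 = 0.875403.
SE = √(p̂(1−p̂)(1/n₁+1/n₂)) = √(0.875403·0.124597·0.00458883) = √(0.000500516) = 0.022372.
z = (0.853448 − 0.888508)/0.022372 = -0.035060/0.022372 = -1.5671.
p-value = P(Z < -1.567) ≈ 0.0585.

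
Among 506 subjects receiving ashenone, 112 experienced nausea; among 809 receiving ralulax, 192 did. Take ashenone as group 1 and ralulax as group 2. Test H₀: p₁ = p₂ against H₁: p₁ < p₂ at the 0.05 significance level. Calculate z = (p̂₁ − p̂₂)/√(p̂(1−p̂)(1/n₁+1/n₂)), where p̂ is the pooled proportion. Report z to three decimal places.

z = -0.669

p̂₁ = 112/506 = 0.22134, p̂₂ = 192/809 = 0.23733.
Pooled p̂ = (112+192)/(506+809) = 304/1315 = 0.23118.
SE = √(0.177735 × 0.00321238) = 0.02389.
z = (0.22134 − 0.23733)/0.02389 = -0.01599/0.02389 = -0.669.
p-value = P(Z < -0.669) ≈ 0.2517; since p > α = 0.05, fail to reject H₀.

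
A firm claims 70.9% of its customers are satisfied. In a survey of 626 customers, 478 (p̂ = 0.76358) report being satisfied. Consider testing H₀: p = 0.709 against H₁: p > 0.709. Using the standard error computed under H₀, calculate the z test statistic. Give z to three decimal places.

p̂ = 478/626 ≈ 0.763578.
Under H₀, SE = √(0.709·0.291/626) = √(0.000329583) = 0.018154.
z = (0.763578 − 0.709)/0.018154 = 0.054578/0.018154 = 3.006.
p-value = P(Z > 3.006) ≈ 0.0013.

z = 3.006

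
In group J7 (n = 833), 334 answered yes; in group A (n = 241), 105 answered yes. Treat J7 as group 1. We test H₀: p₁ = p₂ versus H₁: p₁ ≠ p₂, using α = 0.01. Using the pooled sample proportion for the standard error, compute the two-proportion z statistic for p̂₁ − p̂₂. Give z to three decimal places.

p̂₁ = 334/833 ≈ 0.40096, p̂₂ = 105/241 ≈ 0.43568.
Pooled p̂ = (334+105)/(833+241) = 439/1074 = 0.40875.
SE = √(p̂(1−p̂)(1/n₁+1/n₂)) = √(0.40875·0.59125·0.00534986) = √(0.00129292) = 0.03596.
z = (0.40096 − 0.43568)/0.03596 = -0.03472/0.03596 = -0.966.
Two-sided p-value ≈ 2·Φ(−0.966) = 0.3342; since p > α = 0.01, fail to reject H₀.

z = -0.966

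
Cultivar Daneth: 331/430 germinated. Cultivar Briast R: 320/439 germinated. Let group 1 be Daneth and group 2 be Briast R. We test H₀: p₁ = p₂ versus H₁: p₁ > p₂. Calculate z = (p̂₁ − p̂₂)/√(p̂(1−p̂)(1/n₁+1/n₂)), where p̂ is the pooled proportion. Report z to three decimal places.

p̂₁ = 331/430 ≈ 0.769767, p̂₂ = 320/439 ≈ 0.728929.
Pooled p̂ = (331+320)/(430+439) = 651/869 = 0.749137.
SE = √(p̂(1−p̂)(1/n₁+1/n₂)) = √(0.749137·0.250863·0.00460349) = √(0.000865137) = 0.029413.
z = (0.769767 − 0.728929)/0.029413 = 0.040838/0.029413 = 1.388.

z = 1.388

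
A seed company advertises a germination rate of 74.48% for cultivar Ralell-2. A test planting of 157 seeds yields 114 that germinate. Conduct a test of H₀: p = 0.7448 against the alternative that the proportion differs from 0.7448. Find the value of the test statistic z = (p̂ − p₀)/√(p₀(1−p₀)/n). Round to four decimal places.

p̂ = 114/157 = 0.726115.
Standard error under H₀: √(0.7448×0.2552/157) = 0.034794.
z = (0.726115 − 0.7448)/0.034794 = -0.018685/0.034794 = -0.5370.

z = -0.5370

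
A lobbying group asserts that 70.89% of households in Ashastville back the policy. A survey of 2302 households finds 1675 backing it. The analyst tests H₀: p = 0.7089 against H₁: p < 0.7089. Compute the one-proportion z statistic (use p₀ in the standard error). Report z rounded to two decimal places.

z = 1.98

p̂ = 1675/2302 = 0.72763.
Standard error under H₀: √(0.7089×0.2911/2302) = 0.00947.
z = (0.72763 − 0.7089)/0.00947 = 0.01873/0.00947 = 1.98.
p-value = P(Z < 1.978) ≈ 0.9760.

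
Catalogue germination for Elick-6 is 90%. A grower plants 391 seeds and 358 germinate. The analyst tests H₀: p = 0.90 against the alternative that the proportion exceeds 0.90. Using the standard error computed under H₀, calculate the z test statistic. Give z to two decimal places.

p̂ = 358/391 ≈ 0.9156.
Standard error under H₀: √(0.9×0.1/391) = 0.0152.
z = (0.9156 − 0.9)/0.0152 = 0.0156/0.0152 = 1.03.

z = 1.03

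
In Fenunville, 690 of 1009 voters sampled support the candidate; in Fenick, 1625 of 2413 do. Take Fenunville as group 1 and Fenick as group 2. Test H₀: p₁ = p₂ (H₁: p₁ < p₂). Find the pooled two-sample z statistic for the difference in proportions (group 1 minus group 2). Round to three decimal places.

z = 0.594

p̂₁ = 690/1009 ≈ 0.68385, p̂₂ = 1625/2413 ≈ 0.67344.
Pooled p̂ = (690+1625)/(1009+2413) = 2315/3422 = 0.67650.
SE = √(0.218846 × 0.0014055) = 0.01754.
z = (0.68385 − 0.67344)/0.01754 = 0.01041/0.01754 = 0.594.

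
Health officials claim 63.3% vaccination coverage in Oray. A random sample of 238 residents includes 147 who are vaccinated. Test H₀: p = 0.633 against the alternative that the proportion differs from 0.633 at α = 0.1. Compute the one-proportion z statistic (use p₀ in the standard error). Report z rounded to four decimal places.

p̂ = 147/238 ≈ 0.617647.
Standard error under H₀: √(0.633×0.367/238) = 0.031243.
z = (0.617647 − 0.633)/0.031243 = -0.015353/0.031243 = -0.4914.
Two-sided p-value ≈ 2·Φ(−0.491) = 0.6231; since p > α = 0.1, fail to reject H₀.

z = -0.4914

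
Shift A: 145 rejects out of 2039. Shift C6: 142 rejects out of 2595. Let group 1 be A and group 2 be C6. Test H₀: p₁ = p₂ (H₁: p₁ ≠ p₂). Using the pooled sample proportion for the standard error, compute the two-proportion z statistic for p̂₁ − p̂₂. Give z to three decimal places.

z = 2.298

p̂₁ = 145/2039 ≈ 0.071113, p̂₂ = 142/2595 ≈ 0.054721.
Pooled p̂ = (145+142)/(2039+2595) = 287/4634 = 0.061934.
SE = √(0.0580978 × 0.000875793) = 0.007133.
z = (0.071113 − 0.054721)/0.007133 = 0.016392/0.007133 = 2.298.
Two-sided p-value ≈ 2·Φ(−2.298) = 0.0216.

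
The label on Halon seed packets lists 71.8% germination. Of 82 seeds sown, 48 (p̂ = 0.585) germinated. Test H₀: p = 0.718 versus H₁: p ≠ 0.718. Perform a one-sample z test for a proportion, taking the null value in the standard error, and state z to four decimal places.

z = -2.6692

p̂ = 48/82 ≈ 0.585366.
Under H₀, SE = √(0.718·0.282/82) = √(0.00246922) = 0.049691.
z = (0.585366 − 0.718)/0.049691 = -0.132634/0.049691 = -2.6692.
Two-sided p-value ≈ 2·Φ(−2.669) = 0.0076.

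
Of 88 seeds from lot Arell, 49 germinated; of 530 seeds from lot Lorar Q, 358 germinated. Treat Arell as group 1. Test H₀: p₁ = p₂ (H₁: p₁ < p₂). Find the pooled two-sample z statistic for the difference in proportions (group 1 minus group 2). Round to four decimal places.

z = -2.1738

p̂₁ = 49/88 = 0.556818, p̂₂ = 358/530 = 0.675472.
Pooled p̂ = (49+358)/(88+530) = 407/618 = 0.658576.
SE = √(p̂(1−p̂)(1/n₁+1/n₂)) = √(0.658576·0.341424·0.0132504) = √(0.00297941) = 0.054584.
z = (0.556818 − 0.675472)/0.054584 = -0.118654/0.054584 = -2.1738.
p-value = P(Z < -2.174) ≈ 0.0149.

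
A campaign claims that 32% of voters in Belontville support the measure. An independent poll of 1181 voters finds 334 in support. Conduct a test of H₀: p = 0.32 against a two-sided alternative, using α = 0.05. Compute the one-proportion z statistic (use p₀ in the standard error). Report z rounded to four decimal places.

z = -2.7397

p̂ = 334/1181 = 0.282811.
Standard error under H₀: √(0.32×0.68/1181) = 0.013574.
z = (0.282811 − 0.32)/0.013574 = -0.037189/0.013574 = -2.7397.
Two-sided p-value ≈ 2·Φ(−2.740) = 0.0061; since p < α = 0.05, reject H₀.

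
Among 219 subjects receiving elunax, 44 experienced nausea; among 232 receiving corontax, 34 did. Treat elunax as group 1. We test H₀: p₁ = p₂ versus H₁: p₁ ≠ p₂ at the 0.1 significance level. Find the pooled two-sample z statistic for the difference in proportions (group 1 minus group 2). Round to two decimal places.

p̂₁ = 44/219 = 0.2009, p̂₂ = 34/232 = 0.1466.
Pooled p̂ = (44+34)/(219+232) = 78/451 = 0.1729.
SE = √(0.143038 × 0.00887655) = 0.0356.
z = (0.2009 − 0.1466)/0.0356 = 0.0543/0.0356 = 1.53.
p-value = 2·P(Z > 1.526) ≈ 0.1271, so at α = 0.1 we fail to reject H₀.

z = 1.53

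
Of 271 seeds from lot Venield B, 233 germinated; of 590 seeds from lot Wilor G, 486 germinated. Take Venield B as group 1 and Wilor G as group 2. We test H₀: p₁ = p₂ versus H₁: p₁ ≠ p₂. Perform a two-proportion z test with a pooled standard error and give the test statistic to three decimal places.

z = 1.324

p̂₁ = 233/271 ≈ 0.85978, p̂₂ = 486/590 ≈ 0.82373.
Pooled p̂ = (233+486)/(271+590) = 719/861 = 0.83508.
SE = √(0.137724 × 0.00538495) = 0.02723.
z = (0.85978 − 0.82373)/0.02723 = 0.03605/0.02723 = 1.324.
Two-sided p-value ≈ 2·Φ(−1.324) = 0.1856.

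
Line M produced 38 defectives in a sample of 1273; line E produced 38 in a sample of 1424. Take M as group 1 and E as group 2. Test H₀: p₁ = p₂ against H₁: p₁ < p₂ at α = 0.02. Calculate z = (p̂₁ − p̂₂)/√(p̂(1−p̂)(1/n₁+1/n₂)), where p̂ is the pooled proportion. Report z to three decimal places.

z = 0.496

p̂₁ = 38/1273 ≈ 0.029851, p̂₂ = 38/1424 ≈ 0.026685.
Pooled p̂ = (38+38)/(1273+1424) = 76/2697 = 0.028179.
SE = √(0.0273854 × 0.00148779) = 0.006383.
z = (0.029851 − 0.026685)/0.006383 = 0.003166/0.006383 = 0.496.
p-value = P(Z < 0.496) ≈ 0.6900, so at α = 0.02 we fail to reject H₀.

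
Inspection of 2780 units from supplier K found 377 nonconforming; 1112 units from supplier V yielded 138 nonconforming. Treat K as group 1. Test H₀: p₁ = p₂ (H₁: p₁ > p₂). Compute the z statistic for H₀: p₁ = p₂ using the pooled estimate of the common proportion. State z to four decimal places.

p̂₁ = 377/2780 = 0.135612, p̂₂ = 138/1112 = 0.124101.
Pooled p̂ = (377+138)/(2780+1112) = 515/3892 = 0.132323.
SE = √(p̂(1−p̂)(1/n₁+1/n₂)) = √(0.132323·0.867677·0.00125899) = √(0.000144549) = 0.012023.
z = (0.135612 − 0.124101)/0.012023 = 0.011511/0.012023 = 0.9574.
p-value = P(Z > 0.957) ≈ 0.1692.

z = 0.9574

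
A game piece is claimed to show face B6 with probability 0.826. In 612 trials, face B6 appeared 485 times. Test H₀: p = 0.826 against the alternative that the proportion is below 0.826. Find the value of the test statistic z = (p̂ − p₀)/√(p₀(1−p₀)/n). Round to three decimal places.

p̂ = 485/612 = 0.792484.
Under H₀, SE = √(0.826·0.174/612) = √(0.000234843) = 0.015325.
z = (0.792484 − 0.826)/0.015325 = -0.033516/0.015325 = -2.187.

z = -2.187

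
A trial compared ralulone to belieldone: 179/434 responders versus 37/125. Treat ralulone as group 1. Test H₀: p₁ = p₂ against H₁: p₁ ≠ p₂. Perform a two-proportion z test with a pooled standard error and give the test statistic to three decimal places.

z = 2.356

p̂₁ = 179/434 = 0.41244, p̂₂ = 37/125 = 0.29600.
Pooled p̂ = (179+37)/(434+125) = 216/559 = 0.38640.
SE = √(p̂(1−p̂)(1/n₁+1/n₂)) = √(0.38640·0.61360·0.0103041) = √(0.00244307) = 0.04943.
z = (0.41244 − 0.29600)/0.04943 = 0.11644/0.04943 = 2.356.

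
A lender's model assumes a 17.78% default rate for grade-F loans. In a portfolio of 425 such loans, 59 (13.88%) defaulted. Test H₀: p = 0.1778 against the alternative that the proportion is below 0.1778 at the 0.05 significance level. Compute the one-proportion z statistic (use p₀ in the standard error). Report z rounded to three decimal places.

z = -2.102

p̂ = 59/425 = 0.138824.
Standard error under H₀: √(0.1778×0.8222/425) = 0.018546.
z = (0.138824 − 0.1778)/0.018546 = -0.038976/0.018546 = -2.102.
p-value = P(Z < -2.102) ≈ 0.0178; since p < α = 0.05, reject H₀.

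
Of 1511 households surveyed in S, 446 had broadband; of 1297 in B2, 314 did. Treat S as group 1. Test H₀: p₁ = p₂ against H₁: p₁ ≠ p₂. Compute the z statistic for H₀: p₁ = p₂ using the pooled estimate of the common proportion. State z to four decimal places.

p̂₁ = 446/1511 ≈ 0.295169, p̂₂ = 314/1297 ≈ 0.242097.
Pooled p̂ = (446+314)/(1511+1297) = 760/2808 = 0.270655.
SE = √(p̂(1−p̂)(1/n₁+1/n₂)) = √(0.270655·0.729345·0.00143282) = √(0.000282841) = 0.016818.
z = (0.295169 − 0.242097)/0.016818 = 0.053072/0.016818 = 3.1557.

z = 3.1557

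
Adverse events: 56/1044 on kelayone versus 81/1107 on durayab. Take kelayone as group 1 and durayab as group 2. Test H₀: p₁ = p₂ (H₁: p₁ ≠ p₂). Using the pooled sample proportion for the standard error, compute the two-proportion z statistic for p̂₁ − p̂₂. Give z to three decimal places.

p̂₁ = 56/1044 ≈ 0.053640, p̂₂ = 81/1107 ≈ 0.073171.
Pooled p̂ = (56+81)/(1044+1107) = 137/2151 = 0.063691.
SE = √(p̂(1−p̂)(1/n₁+1/n₂)) = √(0.063691·0.936309·0.0018612) = √(0.000110992) = 0.010535.
z = (0.053640 − 0.073171)/0.010535 = -0.019531/0.010535 = -1.854.
p-value = 2·P(Z > 1.854) ≈ 0.0638.

z = -1.854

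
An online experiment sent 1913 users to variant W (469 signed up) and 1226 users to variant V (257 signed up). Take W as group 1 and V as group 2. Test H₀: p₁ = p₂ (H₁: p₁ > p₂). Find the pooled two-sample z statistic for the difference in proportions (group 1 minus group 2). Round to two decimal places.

p̂₁ = 469/1913 ≈ 0.24516, p̂₂ = 257/1226 ≈ 0.20962.
Pooled p̂ = (469+257)/(1913+1226) = 726/3139 = 0.23128.
SE = √(p̂(1−p̂)(1/n₁+1/n₂)) = √(0.23128·0.76872·0.0013384) = √(0.000237956) = 0.01543.
z = (0.24516 − 0.20962)/0.01543 = 0.03554/0.01543 = 2.30.

z = 2.30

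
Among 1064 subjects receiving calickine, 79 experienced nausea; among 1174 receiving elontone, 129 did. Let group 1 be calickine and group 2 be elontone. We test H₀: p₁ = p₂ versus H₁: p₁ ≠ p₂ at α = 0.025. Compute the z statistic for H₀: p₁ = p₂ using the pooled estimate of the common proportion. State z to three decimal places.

z = -2.899

p̂₁ = 79/1064 = 0.07425, p̂₂ = 129/1174 = 0.10988.
Pooled p̂ = (79+129)/(1064+1174) = 208/2238 = 0.09294.
SE = √(p̂(1−p̂)(1/n₁+1/n₂)) = √(0.09294·0.90706·0.00179164) = √(0.000151039) = 0.01229.
z = (0.07425 − 0.10988)/0.01229 = -0.03563/0.01229 = -2.899.
Two-sided p-value ≈ 2·Φ(−2.899) = 0.0037, so at α = 0.025 we reject H₀.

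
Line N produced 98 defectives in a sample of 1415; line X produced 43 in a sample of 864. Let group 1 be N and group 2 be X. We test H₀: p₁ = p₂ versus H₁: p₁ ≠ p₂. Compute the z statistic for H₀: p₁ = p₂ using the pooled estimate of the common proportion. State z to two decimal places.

p̂₁ = 98/1415 = 0.06926, p̂₂ = 43/864 = 0.04977.
Pooled p̂ = (98+43)/(1415+864) = 141/2279 = 0.06187.
SE = √(p̂(1−p̂)(1/n₁+1/n₂)) = √(0.06187·0.93813·0.00186412) = √(0.000108196) = 0.01040.
z = (0.06926 − 0.04977)/0.01040 = 0.01949/0.01040 = 1.87.

z = 1.87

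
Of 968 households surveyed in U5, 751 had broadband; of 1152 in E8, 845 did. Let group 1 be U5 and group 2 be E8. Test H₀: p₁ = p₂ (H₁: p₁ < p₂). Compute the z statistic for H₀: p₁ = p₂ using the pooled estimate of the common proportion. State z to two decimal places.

z = 2.25

p̂₁ = 751/968 ≈ 0.7758, p̂₂ = 845/1152 ≈ 0.7335.
Pooled p̂ = (751+845)/(968+1152) = 1596/2120 = 0.7528.
SE = √(p̂(1−p̂)(1/n₁+1/n₂)) = √(0.7528·0.2472·0.00190111) = √(0.000353753) = 0.0188.
z = (0.7758 − 0.7335)/0.0188 = 0.0423/0.0188 = 2.25.
p-value = P(Z < 2.250) ≈ 0.9878.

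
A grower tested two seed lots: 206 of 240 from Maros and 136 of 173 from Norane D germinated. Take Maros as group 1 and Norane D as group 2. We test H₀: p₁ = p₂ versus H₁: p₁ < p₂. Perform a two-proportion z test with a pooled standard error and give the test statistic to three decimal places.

z = 1.919

p̂₁ = 206/240 = 0.85833, p̂₂ = 136/173 = 0.78613.
Pooled p̂ = (206+136)/(240+173) = 342/413 = 0.82809.
SE = √(0.142359 × 0.00994701) = 0.03763.
z = (0.85833 − 0.78613)/0.03763 = 0.07220/0.03763 = 1.919.
p-value = P(Z < 1.919) ≈ 0.9725.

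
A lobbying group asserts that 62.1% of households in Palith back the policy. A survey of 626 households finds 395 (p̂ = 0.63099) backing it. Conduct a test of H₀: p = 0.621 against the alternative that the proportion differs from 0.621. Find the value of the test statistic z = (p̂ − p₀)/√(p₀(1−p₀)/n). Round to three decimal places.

z = 0.515

p̂ = 395/626 = 0.63099.
Under H₀, SE = √(0.621·0.379/626) = √(0.000375973) = 0.01939.
z = (0.63099 − 0.621)/0.01939 = 0.00999/0.01939 = 0.515.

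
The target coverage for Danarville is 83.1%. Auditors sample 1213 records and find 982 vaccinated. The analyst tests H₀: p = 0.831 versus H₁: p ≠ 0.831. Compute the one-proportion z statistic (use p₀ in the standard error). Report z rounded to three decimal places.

z = -1.992

p̂ = 982/1213 ≈ 0.809563.
Under H₀, SE = √(0.831·0.169/1213) = √(0.000115778) = 0.010760.
z = (0.809563 − 0.831)/0.010760 = -0.021437/0.010760 = -1.992.
p-value = 2·P(Z > 1.992) ≈ 0.0463.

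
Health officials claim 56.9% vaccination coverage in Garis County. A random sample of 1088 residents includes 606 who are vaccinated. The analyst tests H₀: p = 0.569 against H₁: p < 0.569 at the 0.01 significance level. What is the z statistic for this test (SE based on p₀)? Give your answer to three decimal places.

p̂ = 606/1088 = 0.55699.
Standard error under H₀: √(0.569×0.431/1088) = 0.01501.
z = (0.55699 − 0.569)/0.01501 = -0.01201/0.01501 = -0.800.
p-value = P(Z < -0.800) ≈ 0.2118, so at α = 0.01 we fail to reject H₀.

z = -0.800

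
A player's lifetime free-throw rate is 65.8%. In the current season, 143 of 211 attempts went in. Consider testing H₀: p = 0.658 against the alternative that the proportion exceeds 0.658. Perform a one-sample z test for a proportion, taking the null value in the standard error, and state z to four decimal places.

p̂ = 143/211 ≈ 0.677725.
SE = √(p₀(1−p₀)/n) = √(0.22504/211) = 0.032658.
z = (0.677725 − 0.658)/0.032658 = 0.019725/0.032658 = 0.6040.

z = 0.6040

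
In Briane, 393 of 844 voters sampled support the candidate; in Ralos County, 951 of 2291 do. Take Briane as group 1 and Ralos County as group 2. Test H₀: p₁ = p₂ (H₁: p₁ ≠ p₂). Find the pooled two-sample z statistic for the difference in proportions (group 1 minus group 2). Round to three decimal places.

p̂₁ = 393/844 = 0.46564, p̂₂ = 951/2291 = 0.41510.
Pooled p̂ = (393+951)/(844+2291) = 1344/3135 = 0.42871.
SE = √(p̂(1−p̂)(1/n₁+1/n₂)) = √(0.42871·0.57129·0.00162132) = √(0.000397091) = 0.01993.
z = (0.46564 − 0.41510)/0.01993 = 0.05054/0.01993 = 2.536.
Two-sided p-value ≈ 2·Φ(−2.536) = 0.0112.

z = 2.536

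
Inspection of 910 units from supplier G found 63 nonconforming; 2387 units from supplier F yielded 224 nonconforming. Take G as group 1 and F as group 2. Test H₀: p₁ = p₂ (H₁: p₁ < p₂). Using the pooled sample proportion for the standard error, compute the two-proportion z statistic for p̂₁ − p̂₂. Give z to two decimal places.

p̂₁ = 63/910 ≈ 0.0692, p̂₂ = 224/2387 ≈ 0.0938.
Pooled p̂ = (63+224)/(910+2387) = 287/3297 = 0.0870.
SE = √(p̂(1−p̂)(1/n₁+1/n₂)) = √(0.0870·0.9130·0.00151784) = √(0.000120625) = 0.0110.
z = (0.0692 − 0.0938)/0.0110 = -0.0246/0.0110 = -2.24.

z = -2.24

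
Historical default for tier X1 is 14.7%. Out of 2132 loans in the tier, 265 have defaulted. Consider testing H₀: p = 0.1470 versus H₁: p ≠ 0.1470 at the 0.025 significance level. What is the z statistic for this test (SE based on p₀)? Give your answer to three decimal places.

z = -2.960

p̂ = 265/2132 ≈ 0.12430.
Standard error under H₀: √(0.147×0.853/2132) = 0.00767.
z = (0.12430 − 0.147)/0.00767 = -0.02270/0.00767 = -2.960.
Two-sided p-value ≈ 2·Φ(−2.960) = 0.0031, so at α = 0.025 we reject H₀.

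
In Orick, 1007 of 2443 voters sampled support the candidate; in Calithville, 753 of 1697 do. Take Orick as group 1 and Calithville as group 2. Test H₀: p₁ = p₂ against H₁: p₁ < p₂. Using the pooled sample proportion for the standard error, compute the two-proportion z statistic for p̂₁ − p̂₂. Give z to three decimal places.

z = -2.018

p̂₁ = 1007/2443 ≈ 0.41220, p̂₂ = 753/1697 ≈ 0.44372.
Pooled p̂ = (1007+753)/(2443+1697) = 1760/4140 = 0.42512.
SE = √(0.244393 × 0.000998608) = 0.01562.
z = (0.41220 − 0.44372)/0.01562 = -0.03152/0.01562 = -2.018.
p-value = P(Z < -2.018) ≈ 0.0218.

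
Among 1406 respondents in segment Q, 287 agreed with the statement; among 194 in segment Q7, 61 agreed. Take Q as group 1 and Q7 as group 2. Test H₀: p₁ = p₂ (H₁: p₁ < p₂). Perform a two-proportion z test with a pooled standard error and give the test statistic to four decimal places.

p̂₁ = 287/1406 = 0.20412518, p̂₂ = 61/194 = 0.31443299.
Pooled p̂ = (287+61)/(1406+194) = 348/1600 = 0.21750000.
SE = √(0.170194 × 0.00586588) = 0.03159645.
z = (0.20412518 − 0.31443299)/0.03159645 = -0.11030781/0.03159645 = -3.4911.

z = -3.4911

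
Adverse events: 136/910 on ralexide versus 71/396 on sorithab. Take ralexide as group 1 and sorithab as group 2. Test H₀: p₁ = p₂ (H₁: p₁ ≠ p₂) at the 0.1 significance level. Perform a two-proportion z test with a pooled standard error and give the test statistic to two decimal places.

z = -1.36

p̂₁ = 136/910 = 0.14945, p̂₂ = 71/396 = 0.17929.
Pooled p̂ = (136+71)/(910+396) = 207/1306 = 0.15850.
SE = √(p̂(1−p̂)(1/n₁+1/n₂)) = √(0.15850·0.84150·0.00362415) = √(0.00048338) = 0.02199.
z = (0.14945 − 0.17929)/0.02199 = -0.02984/0.02199 = -1.36.
p-value = 2·P(Z > 1.357) ≈ 0.1747; since p > α = 0.1, fail to reject H₀.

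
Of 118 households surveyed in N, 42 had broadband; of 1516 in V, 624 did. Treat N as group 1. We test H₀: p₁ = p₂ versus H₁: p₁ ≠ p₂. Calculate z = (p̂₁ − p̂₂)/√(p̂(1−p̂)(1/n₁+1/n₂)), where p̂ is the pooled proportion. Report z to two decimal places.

p̂₁ = 42/118 = 0.3559, p̂₂ = 624/1516 = 0.4116.
Pooled p̂ = (42+624)/(118+1516) = 666/1634 = 0.4076.
SE = √(p̂(1−p̂)(1/n₁+1/n₂)) = √(0.4076·0.5924·0.00913421) = √(0.00220555) = 0.0470.
z = (0.3559 − 0.4116)/0.0470 = -0.0557/0.0470 = -1.19.
Two-sided p-value ≈ 2·Φ(−1.186) = 0.2358.

z = -1.19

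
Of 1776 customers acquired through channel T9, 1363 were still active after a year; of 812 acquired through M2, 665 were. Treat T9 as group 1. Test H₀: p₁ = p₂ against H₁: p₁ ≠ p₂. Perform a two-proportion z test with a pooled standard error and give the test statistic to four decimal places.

p̂₁ = 1363/1776 = 0.767455, p̂₂ = 665/812 = 0.818966.
Pooled p̂ = (1363+665)/(1776+812) = 2028/2588 = 0.783617.
SE = √(0.169562 × 0.00179459) = 0.017444.
z = (0.767455 − 0.818966)/0.017444 = -0.051511/0.017444 = -2.9529.
Two-sided p-value ≈ 2·Φ(−2.953) = 0.0031.

z = -2.9529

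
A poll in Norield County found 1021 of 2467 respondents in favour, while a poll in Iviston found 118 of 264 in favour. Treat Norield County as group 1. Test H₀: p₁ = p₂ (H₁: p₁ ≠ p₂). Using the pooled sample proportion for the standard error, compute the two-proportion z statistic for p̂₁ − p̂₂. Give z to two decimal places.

p̂₁ = 1021/2467 = 0.4139, p̂₂ = 118/264 = 0.4470.
Pooled p̂ = (1021+118)/(2467+264) = 1139/2731 = 0.4171.
SE = √(p̂(1−p̂)(1/n₁+1/n₂)) = √(0.4171·0.5829·0.00419323) = √(0.00101946) = 0.0319.
z = (0.4139 − 0.4470)/0.0319 = -0.0331/0.0319 = -1.04.
p-value = 2·P(Z > 1.037) ≈ 0.2998.

z = -1.04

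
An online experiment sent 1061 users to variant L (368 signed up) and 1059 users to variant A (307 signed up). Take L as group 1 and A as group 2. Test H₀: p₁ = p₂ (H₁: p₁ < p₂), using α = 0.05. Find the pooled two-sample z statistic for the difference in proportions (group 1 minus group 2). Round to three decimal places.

z = 2.814

p̂₁ = 368/1061 = 0.346843, p̂₂ = 307/1059 = 0.289896.
Pooled p̂ = (368+307)/(1061+1059) = 675/2120 = 0.318396.
SE = √(0.21702 × 0.00188679) = 0.020235.
z = (0.346843 − 0.289896)/0.020235 = 0.056947/0.020235 = 2.814.
p-value = P(Z < 2.814) ≈ 0.9976, so at α = 0.05 we fail to reject H₀.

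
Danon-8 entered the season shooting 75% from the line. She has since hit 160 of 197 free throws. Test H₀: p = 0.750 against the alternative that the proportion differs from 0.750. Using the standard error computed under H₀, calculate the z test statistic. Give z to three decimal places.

z = 2.016

p̂ = 160/197 ≈ 0.81218.
Under H₀, SE = √(0.75·0.25/197) = √(0.000951777) = 0.03085.
z = (0.81218 − 0.75)/0.03085 = 0.06218/0.03085 = 2.016.
Two-sided p-value ≈ 2·Φ(−2.016) = 0.0438.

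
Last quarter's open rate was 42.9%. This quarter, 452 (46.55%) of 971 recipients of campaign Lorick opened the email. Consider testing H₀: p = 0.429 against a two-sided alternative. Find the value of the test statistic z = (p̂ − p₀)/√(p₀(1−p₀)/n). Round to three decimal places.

p̂ = 452/971 ≈ 0.46550.
SE = √(p₀(1−p₀)/n) = √(0.24496/971) = 0.01588.
z = (0.46550 − 0.429)/0.01588 = 0.03650/0.01588 = 2.298.

z = 2.298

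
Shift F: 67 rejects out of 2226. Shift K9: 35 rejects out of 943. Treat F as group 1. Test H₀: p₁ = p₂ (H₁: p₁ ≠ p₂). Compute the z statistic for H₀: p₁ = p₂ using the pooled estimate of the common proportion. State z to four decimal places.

z = -1.0232

p̂₁ = 67/2226 ≈ 0.030099, p̂₂ = 35/943 ≈ 0.037116.
Pooled p̂ = (67+35)/(2226+943) = 102/3169 = 0.032187.
SE = √(0.0311508 × 0.00150968) = 0.006858.
z = (0.030099 − 0.037116)/0.006858 = -0.007017/0.006858 = -1.0232.
p-value = 2·P(Z > 1.023) ≈ 0.3062.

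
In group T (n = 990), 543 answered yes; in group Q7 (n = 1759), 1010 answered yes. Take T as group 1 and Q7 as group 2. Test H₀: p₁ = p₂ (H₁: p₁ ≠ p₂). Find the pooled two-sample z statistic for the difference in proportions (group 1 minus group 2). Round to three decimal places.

z = -1.305

p̂₁ = 543/990 ≈ 0.54848, p̂₂ = 1010/1759 ≈ 0.57419.
Pooled p̂ = (543+1010)/(990+1759) = 1553/2749 = 0.56493.
SE = √(p̂(1−p̂)(1/n₁+1/n₂)) = √(0.56493·0.43507·0.00157861) = √(0.000387996) = 0.01970.
z = (0.54848 − 0.57419)/0.01970 = -0.02571/0.01970 = -1.305.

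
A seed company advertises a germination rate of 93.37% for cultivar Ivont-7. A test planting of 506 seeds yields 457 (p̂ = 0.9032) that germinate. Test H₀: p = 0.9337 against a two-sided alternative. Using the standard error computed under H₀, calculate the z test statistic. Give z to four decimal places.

p̂ = 457/506 ≈ 0.903162.
Standard error under H₀: √(0.9337×0.0663/506) = 0.011061.
z = (0.903162 − 0.9337)/0.011061 = -0.030538/0.011061 = -2.7609.
p-value = 2·P(Z > 2.761) ≈ 0.0058.

z = -2.7609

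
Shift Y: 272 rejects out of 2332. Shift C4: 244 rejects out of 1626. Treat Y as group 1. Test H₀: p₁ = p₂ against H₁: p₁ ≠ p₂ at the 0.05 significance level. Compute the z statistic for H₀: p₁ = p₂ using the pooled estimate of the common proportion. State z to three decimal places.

z = -3.072

p̂₁ = 272/2332 ≈ 0.11664, p̂₂ = 244/1626 ≈ 0.15006.
Pooled p̂ = (272+244)/(2332+1626) = 516/3958 = 0.13037.
SE = √(0.113373 × 0.00104382) = 0.01088.
z = (0.11664 − 0.15006)/0.01088 = -0.03342/0.01088 = -3.072.
Two-sided p-value ≈ 2·Φ(−3.072) = 0.0021. With α = 0.05, reject H₀.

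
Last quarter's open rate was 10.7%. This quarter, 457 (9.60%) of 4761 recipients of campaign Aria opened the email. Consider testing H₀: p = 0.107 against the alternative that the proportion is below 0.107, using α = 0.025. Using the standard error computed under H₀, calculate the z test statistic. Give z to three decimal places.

p̂ = 457/4761 = 0.09599.
Under H₀, SE = √(0.107·0.893/4761) = √(2.00695e-05) = 0.00448.
z = (0.09599 − 0.107)/0.00448 = -0.01101/0.00448 = -2.458.
p-value = P(Z < -2.458) ≈ 0.0070. With α = 0.025, reject H₀.

z = -2.458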